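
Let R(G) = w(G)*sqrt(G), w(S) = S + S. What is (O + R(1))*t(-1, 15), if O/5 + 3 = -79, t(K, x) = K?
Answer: 408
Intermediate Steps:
w(S) = 2*S
O = -410 (O = -15 + 5*(-79) = -15 - 395 = -410)
R(G) = 2*G**(3/2) (R(G) = (2*G)*sqrt(G) = 2*G**(3/2))
(O + R(1))*t(-1, 15) = (-410 + 2*1**(3/2))*(-1) = (-410 + 2*1)*(-1) = (-410 + 2)*(-1) = -408*(-1) = 408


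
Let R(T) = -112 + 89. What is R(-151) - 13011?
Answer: -13034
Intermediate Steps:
R(T) = -23
R(-151) - 13011 = -23 - 13011 = -13034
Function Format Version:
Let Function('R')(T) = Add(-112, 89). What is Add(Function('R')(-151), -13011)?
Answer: -13034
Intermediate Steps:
Function('R')(T) = -23
Add(Function('R')(-151), -13011) = Add(-23, -13011) = -13034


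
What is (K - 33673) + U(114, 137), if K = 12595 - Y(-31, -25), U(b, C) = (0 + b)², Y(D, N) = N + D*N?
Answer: -8832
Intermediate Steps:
U(b, C) = b²
K = 11845 (K = 12595 - (-25)*(1 - 31) = 12595 - (-25)*(-30) = 12595 - 1*750 = 12595 - 750 = 11845)
(K - 33673) + U(114, 137) = (11845 - 33673) + 114² = -21828 + 12996 = -8832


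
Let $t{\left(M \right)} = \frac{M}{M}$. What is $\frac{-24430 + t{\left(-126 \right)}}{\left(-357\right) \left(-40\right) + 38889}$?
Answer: $- \frac{17}{37} \approx -0.45946$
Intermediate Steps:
$t{\left(M \right)} = 1$
$\frac{-24430 + t{\left(-126 \right)}}{\left(-357\right) \left(-40\right) + 38889} = \frac{-24430 + 1}{\left(-357\right) \left(-40\right) + 38889} = - \frac{24429}{14280 + 38889} = - \frac{24429}{53169} = \left(-24429\right) \frac{1}{53169} = - \frac{17}{37}$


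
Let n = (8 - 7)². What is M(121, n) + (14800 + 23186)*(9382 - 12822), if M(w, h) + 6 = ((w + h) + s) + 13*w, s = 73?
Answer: -130670078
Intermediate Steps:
n = 1 (n = 1² = 1)
M(w, h) = 67 + h + 14*w (M(w, h) = -6 + (((w + h) + 73) + 13*w) = -6 + (((h + w) + 73) + 13*w) = -6 + ((73 + h + w) + 13*w) = -6 + (73 + h + 14*w) = 67 + h + 14*w)
M(121, n) + (14800 + 23186)*(9382 - 12822) = (67 + 1 + 14*121) + (14800 + 23186)*(9382 - 12822) = (67 + 1 + 1694) + 37986*(-3440) = 1762 - 130671840 = -130670078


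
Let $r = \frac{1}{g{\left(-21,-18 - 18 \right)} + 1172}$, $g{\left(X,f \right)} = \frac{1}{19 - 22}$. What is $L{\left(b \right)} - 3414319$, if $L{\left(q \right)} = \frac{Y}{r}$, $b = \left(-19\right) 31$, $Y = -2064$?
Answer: $-5832639$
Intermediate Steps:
$b = -589$
$g{\left(X,f \right)} = - \frac{1}{3}$ ($g{\left(X,f \right)} = \frac{1}{-3} = - \frac{1}{3}$)
$r = \frac{3}{3515}$ ($r = \frac{1}{- \frac{1}{3} + 1172} = \frac{1}{\frac{3515}{3}} = \frac{3}{3515} \approx 0.00085349$)
$L{\left(q \right)} = -2418320$ ($L{\left(q \right)} = - \frac{2064}{\frac{3}{3515}} = \left(-2064\right) \frac{3515}{3} = -2418320$)
$L{\left(b \right)} - 3414319 = -2418320 - 3414319 = -5832639$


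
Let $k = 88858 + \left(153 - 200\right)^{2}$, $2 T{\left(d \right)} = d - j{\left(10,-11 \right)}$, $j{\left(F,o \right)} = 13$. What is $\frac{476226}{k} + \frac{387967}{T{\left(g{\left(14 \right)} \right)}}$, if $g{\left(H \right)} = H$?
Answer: $\frac{70662457804}{91067} \approx 7.7594 \cdot 10^{5}$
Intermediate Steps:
$T{\left(d \right)} = - \frac{13}{2} + \frac{d}{2}$ ($T{\left(d \right)} = \frac{d - 13}{2} = \frac{-13 + d}{2} = - \frac{13}{2} + \frac{d}{2}$)
$k = 91067$ ($k = 88858 + \left(-47\right)^{2} = 88858 + 2209 = 91067$)
$\frac{476226}{k} + \frac{387967}{T{\left(g{\left(14 \right)} \right)}} = \frac{476226}{91067} + \frac{387967}{- \frac{13}{2} + \frac{1}{2} \cdot 14} = 476226 \cdot \frac{1}{91067} + \frac{387967}{- \frac{13}{2} + 7} = \frac{476226}{91067} + 387967 \frac{1}{\frac{1}{2}} = \frac{476226}{91067} + 387967 \cdot 2 = \frac{476226}{91067} + 775934 = \frac{70662457804}{91067}$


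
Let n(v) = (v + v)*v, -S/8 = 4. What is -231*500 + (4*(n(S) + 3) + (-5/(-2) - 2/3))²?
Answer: 2419927225/36 ≈ 6.7220e+7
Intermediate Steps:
S = -32 (S = -8*4 = -32)
n(v) = 2*v² (n(v) = (2*v)*v = 2*v²)
-231*500 + (4*(n(S) + 3) + (-5/(-2) - 2/3))² = -231*500 + (4*(2*(-32)² + 3) + (-5/(-2) - 2/3))² = -115500 + (4*(2*1024 + 3) + (-5*(-½) - 2*⅓))² = -115500 + (4*(2048 + 3) + (5/2 - ⅔))² = -115500 + (4*2051 + 11/6)² = -115500 + (8204 + 11/6)² = -115500 + (49235/6)² = -115500 + 2424085225/36 = 2419927225/36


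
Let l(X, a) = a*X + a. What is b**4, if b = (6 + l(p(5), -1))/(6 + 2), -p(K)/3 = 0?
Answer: 625/4096 ≈ 0.15259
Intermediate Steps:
p(K) = 0 (p(K) = -3*0 = 0)
l(X, a) = a + X*a (l(X, a) = X*a + a = a + X*a)
b = 5/8 (b = (6 - (1 + 0))/(6 + 2) = (6 - 1*1)/8 = (6 - 1)/8 = (1/8)*5 = 5/8 ≈ 0.62500)
b**4 = (5/8)**4 = 625/4096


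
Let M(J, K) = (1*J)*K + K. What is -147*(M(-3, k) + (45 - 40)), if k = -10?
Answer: -3675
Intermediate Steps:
M(J, K) = K + J*K (M(J, K) = J*K + K = K + J*K)
-147*(M(-3, k) + (45 - 40)) = -147*(-10*(1 - 3) + (45 - 40)) = -147*(-10*(-2) + 5) = -147*(20 + 5) = -147*25 = -3675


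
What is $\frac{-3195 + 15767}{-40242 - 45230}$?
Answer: $- \frac{3143}{21368} \approx -0.14709$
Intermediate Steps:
$\frac{-3195 + 15767}{-40242 - 45230} = \frac{12572}{-85472} = 12572 \left(- \frac{1}{85472}\right) = - \frac{3143}{21368}$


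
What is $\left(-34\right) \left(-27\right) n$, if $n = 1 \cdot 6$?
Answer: $5508$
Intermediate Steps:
$n = 6$
$\left(-34\right) \left(-27\right) n = \left(-34\right) \left(-27\right) 6 = 918 \cdot 6 = 5508$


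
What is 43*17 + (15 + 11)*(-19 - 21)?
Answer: -309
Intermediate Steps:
43*17 + (15 + 11)*(-19 - 21) = 731 + 26*(-40) = 731 - 1040 = -309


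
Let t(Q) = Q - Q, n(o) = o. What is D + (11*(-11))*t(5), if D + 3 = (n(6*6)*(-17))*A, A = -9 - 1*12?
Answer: 12849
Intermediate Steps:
A = -21 (A = -9 - 12 = -21)
t(Q) = 0
D = 12849 (D = -3 + ((6*6)*(-17))*(-21) = -3 + (36*(-17))*(-21) = -3 - 612*(-21) = -3 + 12852 = 12849)
D + (11*(-11))*t(5) = 12849 + (11*(-11))*0 = 12849 - 121*0 = 12849 + 0 = 12849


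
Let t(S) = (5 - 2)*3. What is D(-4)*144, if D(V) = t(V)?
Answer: 1296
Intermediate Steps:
t(S) = 9 (t(S) = 3*3 = 9)
D(V) = 9
D(-4)*144 = 9*144 = 1296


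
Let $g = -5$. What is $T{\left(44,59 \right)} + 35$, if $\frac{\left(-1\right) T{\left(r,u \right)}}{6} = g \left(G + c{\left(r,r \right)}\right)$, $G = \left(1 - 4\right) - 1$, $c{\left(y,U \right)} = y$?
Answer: $1235$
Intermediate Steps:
$G = -4$ ($G = -3 - 1 = -4$)
$T{\left(r,u \right)} = -120 + 30 r$ ($T{\left(r,u \right)} = - 6 \left(- 5 \left(-4 + r\right)\right) = - 6 \left(20 - 5 r\right) = -120 + 30 r$)
$T{\left(44,59 \right)} + 35 = \left(-120 + 30 \cdot 44\right) + 35 = \left(-120 + 1320\right) + 35 = 1200 + 35 = 1235$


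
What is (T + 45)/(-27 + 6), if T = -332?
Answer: 41/3 ≈ 13.667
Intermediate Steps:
(T + 45)/(-27 + 6) = (-332 + 45)/(-27 + 6) = -287/(-21) = -287*(-1/21) = 41/3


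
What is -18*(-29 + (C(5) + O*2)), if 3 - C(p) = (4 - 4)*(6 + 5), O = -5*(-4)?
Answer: -252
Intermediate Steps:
O = 20
C(p) = 3 (C(p) = 3 - (4 - 4)*(6 + 5) = 3 - 0*11 = 3 - 1*0 = 3 + 0 = 3)
-18*(-29 + (C(5) + O*2)) = -18*(-29 + (3 + 20*2)) = -18*(-29 + (3 + 40)) = -18*(-29 + 43) = -18*14 = -252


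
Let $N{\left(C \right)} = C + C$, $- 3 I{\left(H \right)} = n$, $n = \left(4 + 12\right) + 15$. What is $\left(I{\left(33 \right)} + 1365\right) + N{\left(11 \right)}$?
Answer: $\frac{4130}{3} \approx 1376.7$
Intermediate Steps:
$n = 31$ ($n = 16 + 15 = 31$)
$I{\left(H \right)} = - \frac{31}{3}$ ($I{\left(H \right)} = \left(- \frac{1}{3}\right) 31 = - \frac{31}{3}$)
$N{\left(C \right)} = 2 C$
$\left(I{\left(33 \right)} + 1365\right) + N{\left(11 \right)} = \left(- \frac{31}{3} + 1365\right) + 2 \cdot 11 = \frac{4064}{3} + 22 = \frac{4130}{3}$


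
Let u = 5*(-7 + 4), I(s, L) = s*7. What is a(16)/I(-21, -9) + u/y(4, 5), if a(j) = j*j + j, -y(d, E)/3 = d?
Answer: -353/588 ≈ -0.60034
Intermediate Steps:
I(s, L) = 7*s
y(d, E) = -3*d
u = -15 (u = 5*(-3) = -15)
a(j) = j + j**2 (a(j) = j**2 + j = j + j**2)
a(16)/I(-21, -9) + u/y(4, 5) = (16*(1 + 16))/((7*(-21))) - 15/((-3*4)) = (16*17)/(-147) - 15/(-12) = 272*(-1/147) - 15*(-1/12) = -272/147 + 5/4 = -353/588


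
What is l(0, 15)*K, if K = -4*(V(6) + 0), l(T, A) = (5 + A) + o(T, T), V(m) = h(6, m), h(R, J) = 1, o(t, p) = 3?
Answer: -92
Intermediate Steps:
V(m) = 1
l(T, A) = 8 + A (l(T, A) = (5 + A) + 3 = 8 + A)
K = -4 (K = -4*(1 + 0) = -4*1 = -4)
l(0, 15)*K = (8 + 15)*(-4) = 23*(-4) = -92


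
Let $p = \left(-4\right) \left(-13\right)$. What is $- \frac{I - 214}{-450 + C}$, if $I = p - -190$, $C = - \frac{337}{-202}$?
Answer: $\frac{5656}{90563} \approx 0.062454$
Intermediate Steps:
$p = 52$
$C = \frac{337}{202}$ ($C = \left(-337\right) \left(- \frac{1}{202}\right) = \frac{337}{202} \approx 1.6683$)
$I = 242$ ($I = 52 - -190 = 52 + 190 = 242$)
$- \frac{I - 214}{-450 + C} = - \frac{242 - 214}{-450 + \frac{337}{202}} = - \frac{28}{- \frac{90563}{202}} = - \frac{28 \left(-202\right)}{90563} = \left(-1\right) \left(- \frac{5656}{90563}\right) = \frac{5656}{90563}$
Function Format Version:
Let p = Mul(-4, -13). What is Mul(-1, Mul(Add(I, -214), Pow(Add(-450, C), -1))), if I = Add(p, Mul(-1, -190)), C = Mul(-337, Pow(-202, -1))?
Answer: Rational(5656, 90563) ≈ 0.062454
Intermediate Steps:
p = 52
C = Rational(337, 202) (C = Mul(-337, Rational(-1, 202)) = Rational(337, 202) ≈ 1.6683)
I = 242 (I = Add(52, Mul(-1, -190)) = Add(52, 190) = 242)
Mul(-1, Mul(Add(I, -214), Pow(Add(-450, C), -1))) = Mul(-1, Mul(Add(242, -214), Pow(Add(-450, Rational(337, 202)), -1))) = Mul(-1, Mul(28, Pow(Rational(-90563, 202), -1))) = Mul(-1, Mul(28, Rational(-202, 90563))) = Mul(-1, Rational(-5656, 90563)) = Rational(5656, 90563)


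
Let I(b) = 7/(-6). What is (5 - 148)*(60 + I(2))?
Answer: -50479/6 ≈ -8413.2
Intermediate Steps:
I(b) = -7/6 (I(b) = 7*(-⅙) = -7/6)
(5 - 148)*(60 + I(2)) = (5 - 148)*(60 - 7/6) = -143*353/6 = -50479/6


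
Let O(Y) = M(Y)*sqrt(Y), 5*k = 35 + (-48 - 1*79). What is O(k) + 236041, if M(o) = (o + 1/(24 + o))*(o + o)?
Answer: 236041 + 234692*I*sqrt(115)/875 ≈ 2.3604e+5 + 2876.3*I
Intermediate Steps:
M(o) = 2*o*(o + 1/(24 + o)) (M(o) = (o + 1/(24 + o))*(2*o) = 2*o*(o + 1/(24 + o)))
k = -92/5 (k = (35 + (-48 - 1*79))/5 = (35 + (-48 - 79))/5 = (35 - 127)/5 = (1/5)*(-92) = -92/5 ≈ -18.400)
O(Y) = 2*Y**(3/2)*(1 + Y**2 + 24*Y)/(24 + Y) (O(Y) = (2*Y*(1 + Y**2 + 24*Y)/(24 + Y))*sqrt(Y) = 2*Y**(3/2)*(1 + Y**2 + 24*Y)/(24 + Y))
O(k) + 236041 = 2*(-92/5)**(3/2)*(1 + (-92/5)**2 + 24*(-92/5))/(24 - 92/5) + 236041 = 2*(-184*I*sqrt(115)/25)*(1 + 8464/25 - 2208/5)/(28/5) + 236041 = 2*(-184*I*sqrt(115)/25)*(5/28)*(-2551/25) + 236041 = 234692*I*sqrt(115)/875 + 236041 = 236041 + 234692*I*sqrt(115)/875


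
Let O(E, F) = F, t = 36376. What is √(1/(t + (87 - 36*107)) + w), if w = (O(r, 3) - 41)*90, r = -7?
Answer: I*√3637092405209/32611 ≈ 58.481*I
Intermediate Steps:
w = -3420 (w = (3 - 41)*90 = -38*90 = -3420)
√(1/(t + (87 - 36*107)) + w) = √(1/(36376 + (87 - 36*107)) - 3420) = √(1/(36376 + (87 - 3852)) - 3420) = √(1/(36376 - 3765) - 3420) = √(1/32611 - 3420) = √(-111529619/32611) = I*√3637092405209/32611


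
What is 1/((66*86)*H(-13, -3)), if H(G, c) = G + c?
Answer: -1/90816 ≈ -1.1011e-5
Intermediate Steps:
1/((66*86)*H(-13, -3)) = 1/((66*86)*(-13 - 3)) = 1/(5676*(-16)) = 1/(-90816) = -1/90816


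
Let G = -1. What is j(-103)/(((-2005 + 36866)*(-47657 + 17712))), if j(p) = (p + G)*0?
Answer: 0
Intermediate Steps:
j(p) = 0 (j(p) = (p - 1)*0 = (-1 + p)*0 = 0)
j(-103)/(((-2005 + 36866)*(-47657 + 17712))) = 0/(((-2005 + 36866)*(-47657 + 17712))) = 0/((34861*(-29945))) = 0/(-1043912645) = 0*(-1/1043912645) = 0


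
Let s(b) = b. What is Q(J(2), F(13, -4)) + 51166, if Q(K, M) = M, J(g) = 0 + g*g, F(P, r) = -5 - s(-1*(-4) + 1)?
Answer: 51156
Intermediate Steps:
F(P, r) = -10 (F(P, r) = -5 - (-1*(-4) + 1) = -5 - (4 + 1) = -5 - 1*5 = -5 - 5 = -10)
J(g) = g² (J(g) = 0 + g² = g²)
Q(J(2), F(13, -4)) + 51166 = -10 + 51166 = 51156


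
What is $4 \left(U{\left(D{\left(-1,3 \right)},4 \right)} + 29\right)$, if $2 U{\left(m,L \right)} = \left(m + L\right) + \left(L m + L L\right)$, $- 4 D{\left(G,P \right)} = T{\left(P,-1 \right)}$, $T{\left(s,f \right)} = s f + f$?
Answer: $166$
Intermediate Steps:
$T{\left(s,f \right)} = f + f s$ ($T{\left(s,f \right)} = f s + f = f + f s$)
$D{\left(G,P \right)} = \frac{1}{4} + \frac{P}{4}$ ($D{\left(G,P \right)} = - \frac{\left(-1\right) \left(1 + P\right)}{4} = - \frac{-1 - P}{4} = \frac{1}{4} + \frac{P}{4}$)
$U{\left(m,L \right)} = \frac{L}{2} + \frac{m}{2} + \frac{L^{2}}{2} + \frac{L m}{2}$ ($U{\left(m,L \right)} = \frac{\left(m + L\right) + \left(L m + L L\right)}{2} = \frac{\left(L + m\right) + \left(L m + L^{2}\right)}{2} = \frac{\left(L + m\right) + \left(L^{2} + L m\right)}{2} = \frac{L + m + L^{2} + L m}{2} = \frac{L}{2} + \frac{m}{2} + \frac{L^{2}}{2} + \frac{L m}{2}$)
$4 \left(U{\left(D{\left(-1,3 \right)},4 \right)} + 29\right) = 4 \left(\left(\frac{1}{2} \cdot 4 + \frac{\frac{1}{4} + \frac{1}{4} \cdot 3}{2} + \frac{4^{2}}{2} + \frac{1}{2} \cdot 4 \left(\frac{1}{4} + \frac{1}{4} \cdot 3\right)\right) + 29\right) = 4 \left(\left(2 + \frac{\frac{1}{4} + \frac{3}{4}}{2} + \frac{1}{2} \cdot 16 + \frac{1}{2} \cdot 4 \left(\frac{1}{4} + \frac{3}{4}\right)\right) + 29\right) = 4 \left(\left(2 + \frac{1}{2} \cdot 1 + 8 + \frac{1}{2} \cdot 4 \cdot 1\right) + 29\right) = 4 \left(\left(2 + \frac{1}{2} + 8 + 2\right) + 29\right) = 4 \left(\frac{25}{2} + 29\right) = 4 \cdot \frac{83}{2} = 166$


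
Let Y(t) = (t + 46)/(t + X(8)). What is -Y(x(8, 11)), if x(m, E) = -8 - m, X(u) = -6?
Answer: 15/11 ≈ 1.3636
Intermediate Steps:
Y(t) = (46 + t)/(-6 + t) (Y(t) = (t + 46)/(t - 6) = (46 + t)/(-6 + t))
-Y(x(8, 11)) = -(46 + (-8 - 1*8))/(-6 + (-8 - 1*8)) = -(46 + (-8 - 8))/(-6 + (-8 - 8)) = -(46 - 16)/(-6 - 16) = -30/(-22) = -(-1)*30/22 = -1*(-15/11) = 15/11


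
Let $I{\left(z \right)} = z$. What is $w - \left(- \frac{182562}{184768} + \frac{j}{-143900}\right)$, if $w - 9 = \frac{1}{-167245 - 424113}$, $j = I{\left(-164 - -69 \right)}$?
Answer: $\frac{1962910211485549}{196538682855520} \approx 9.9874$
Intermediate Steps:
$j = -95$ ($j = -164 - -69 = -164 + 69 = -95$)
$w = \frac{5322221}{591358}$ ($w = 9 + \frac{1}{-167245 - 424113} = 9 + \frac{1}{-591358} = 9 - \frac{1}{591358} = \frac{5322221}{591358} \approx 9.0$)
$w - \left(- \frac{182562}{184768} + \frac{j}{-143900}\right) = \frac{5322221}{591358} - \left(- \frac{182562}{184768} - \frac{95}{-143900}\right) = \frac{5322221}{591358} - \left(\left(-182562\right) \frac{1}{184768} - - \frac{19}{28780}\right) = \frac{5322221}{591358} - \left(- \frac{91281}{92384} + \frac{19}{28780}\right) = \frac{5322221}{591358} - - \frac{656327971}{664702880} = \frac{5322221}{591358} + \frac{656327971}{664702880} = \frac{1962910211485549}{196538682855520}$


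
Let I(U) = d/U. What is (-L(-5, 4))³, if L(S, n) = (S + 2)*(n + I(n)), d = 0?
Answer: 1728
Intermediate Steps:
I(U) = 0 (I(U) = 0/U = 0)
L(S, n) = n*(2 + S) (L(S, n) = (S + 2)*(n + 0) = (2 + S)*n = n*(2 + S))
(-L(-5, 4))³ = (-4*(2 - 5))³ = (-4*(-3))³ = (-1*(-12))³ = 12³ = 1728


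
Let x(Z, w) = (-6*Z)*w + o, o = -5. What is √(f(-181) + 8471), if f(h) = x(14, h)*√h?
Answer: √(8471 + 15199*I*√181) ≈ 326.44 + 313.2*I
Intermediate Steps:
x(Z, w) = -5 - 6*Z*w (x(Z, w) = (-6*Z)*w - 5 = -6*Z*w - 5 = -5 - 6*Z*w)
f(h) = √h*(-5 - 84*h) (f(h) = (-5 - 6*14*h)*√h = (-5 - 84*h)*√h = √h*(-5 - 84*h))
√(f(-181) + 8471) = √(√(-181)*(-5 - 84*(-181)) + 8471) = √((I*√181)*(-5 + 15204) + 8471) = √((I*√181)*15199 + 8471) = √(15199*I*√181 + 8471) = √(8471 + 15199*I*√181)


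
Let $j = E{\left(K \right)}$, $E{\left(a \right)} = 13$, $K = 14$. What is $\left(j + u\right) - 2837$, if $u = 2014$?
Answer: $-810$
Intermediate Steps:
$j = 13$
$\left(j + u\right) - 2837 = \left(13 + 2014\right) - 2837 = 2027 - 2837 = -810$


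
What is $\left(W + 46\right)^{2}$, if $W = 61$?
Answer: $11449$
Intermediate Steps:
$\left(W + 46\right)^{2} = \left(61 + 46\right)^{2} = 107^{2} = 11449$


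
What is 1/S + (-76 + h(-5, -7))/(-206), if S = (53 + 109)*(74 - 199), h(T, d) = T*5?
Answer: 511261/1042875 ≈ 0.49024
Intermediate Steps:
h(T, d) = 5*T
S = -20250 (S = 162*(-125) = -20250)
1/S + (-76 + h(-5, -7))/(-206) = 1/(-20250) + (-76 + 5*(-5))/(-206) = 1*(-1/20250) + (-76 - 25)*(-1/206) = -1/20250 - 101*(-1/206) = -1/20250 + 101/206 = 511261/1042875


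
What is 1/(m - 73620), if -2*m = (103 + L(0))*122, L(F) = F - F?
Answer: -1/79903 ≈ -1.2515e-5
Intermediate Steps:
L(F) = 0
m = -6283 (m = -(103 + 0)*122/2 = -103*122/2 = -½*12566 = -6283)
1/(m - 73620) = 1/(-6283 - 73620) = 1/(-79903) = -1/79903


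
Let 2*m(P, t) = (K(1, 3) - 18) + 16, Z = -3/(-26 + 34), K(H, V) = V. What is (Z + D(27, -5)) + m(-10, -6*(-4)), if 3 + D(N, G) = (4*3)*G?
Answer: -503/8 ≈ -62.875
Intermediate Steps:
D(N, G) = -3 + 12*G (D(N, G) = -3 + (4*3)*G = -3 + 12*G)
Z = -3/8 ≈ -0.37500
m(P, t) = 1/2 (m(P, t) = ((3 - 18) + 16)/2 = (-15 + 16)/2 = (1/2)*1 = 1/2)
(Z + D(27, -5)) + m(-10, -6*(-4)) = (-3/8 + (-3 + 12*(-5))) + 1/2 = (-3/8 + (-3 - 60)) + 1/2 = (-3/8 - 63) + 1/2 = -507/8 + 1/2 = -503/8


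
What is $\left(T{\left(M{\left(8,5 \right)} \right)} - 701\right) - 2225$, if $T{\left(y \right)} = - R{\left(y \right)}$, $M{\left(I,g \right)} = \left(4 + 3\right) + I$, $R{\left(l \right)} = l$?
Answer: $-2941$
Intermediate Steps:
$M{\left(I,g \right)} = 7 + I$
$T{\left(y \right)} = - y$
$\left(T{\left(M{\left(8,5 \right)} \right)} - 701\right) - 2225 = \left(- (7 + 8) - 701\right) - 2225 = \left(\left(-1\right) 15 - 701\right) - 2225 = \left(-15 - 701\right) - 2225 = -716 - 2225 = -2941$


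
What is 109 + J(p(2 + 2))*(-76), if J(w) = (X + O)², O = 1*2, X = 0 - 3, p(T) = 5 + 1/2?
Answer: 33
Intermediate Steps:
p(T) = 11/2 (p(T) = 5 + ½ = 11/2)
X = -3
O = 2
J(w) = 1 (J(w) = (-3 + 2)² = (-1)² = 1)
109 + J(p(2 + 2))*(-76) = 109 + 1*(-76) = 109 - 76 = 33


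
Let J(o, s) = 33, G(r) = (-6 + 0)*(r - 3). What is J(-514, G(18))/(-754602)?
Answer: -11/251534 ≈ -4.3732e-5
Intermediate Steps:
G(r) = 18 - 6*r (G(r) = -6*(-3 + r) = 18 - 6*r)
J(-514, G(18))/(-754602) = 33/(-754602) = 33*(-1/754602) = -11/251534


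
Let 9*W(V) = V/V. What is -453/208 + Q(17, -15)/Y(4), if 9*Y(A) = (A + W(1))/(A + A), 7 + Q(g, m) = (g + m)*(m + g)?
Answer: -421113/7696 ≈ -54.718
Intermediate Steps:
W(V) = ⅑ (W(V) = (V/V)/9 = (⅑)*1 = ⅑)
Q(g, m) = -7 + (g + m)² (Q(g, m) = -7 + (g + m)*(m + g) = -7 + (g + m)*(g + m) = -7 + (g + m)²)
Y(A) = (⅑ + A)/(18*A) (Y(A) = ((A + ⅑)/(A + A))/9 = ((⅑ + A)/((2*A)))/9 = ((⅑ + A)*(1/(2*A)))/9 = ((⅑ + A)/(2*A))/9 = (⅑ + A)/(18*A))
-453/208 + Q(17, -15)/Y(4) = -453/208 + (-7 + (17 - 15)²)/(((1/162)*(1 + 9*4)/4)) = -453*1/208 + (-7 + 2²)/(((1/162)*(¼)*(1 + 36))) = -453/208 + (-7 + 4)/(((1/162)*(¼)*37)) = -453/208 - 3/37/648 = -453/208 - 3*648/37 = -453/208 - 1944/37 = -421113/7696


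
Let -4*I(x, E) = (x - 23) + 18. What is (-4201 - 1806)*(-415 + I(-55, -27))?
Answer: 2402800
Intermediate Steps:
I(x, E) = 5/4 - x/4 (I(x, E) = -((x - 23) + 18)/4 = -((-23 + x) + 18)/4 = -(-5 + x)/4 = 5/4 - x/4)
(-4201 - 1806)*(-415 + I(-55, -27)) = (-4201 - 1806)*(-415 + (5/4 - 1/4*(-55))) = -6007*(-415 + (5/4 + 55/4)) = -6007*(-415 + 15) = -6007*(-400) = 2402800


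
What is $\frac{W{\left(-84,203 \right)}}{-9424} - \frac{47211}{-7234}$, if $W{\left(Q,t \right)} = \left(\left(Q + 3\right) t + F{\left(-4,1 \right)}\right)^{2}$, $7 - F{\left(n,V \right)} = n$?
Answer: $- \frac{122050746097}{4260826} \approx -28645.0$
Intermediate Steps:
$F{\left(n,V \right)} = 7 - n$
$W{\left(Q,t \right)} = \left(11 + t \left(3 + Q\right)\right)^{2}$ ($W{\left(Q,t \right)} = \left(\left(Q + 3\right) t + \left(7 - -4\right)\right)^{2} = \left(\left(3 + Q\right) t + \left(7 + 4\right)\right)^{2} = \left(t \left(3 + Q\right) + 11\right)^{2} = \left(11 + t \left(3 + Q\right)\right)^{2}$)
$\frac{W{\left(-84,203 \right)}}{-9424} - \frac{47211}{-7234} = \frac{\left(11 + 3 \cdot 203 - 17052\right)^{2}}{-9424} - \frac{47211}{-7234} = \left(11 + 609 - 17052\right)^{2} \left(- \frac{1}{9424}\right) - - \frac{47211}{7234} = \left(-16432\right)^{2} \left(- \frac{1}{9424}\right) + \frac{47211}{7234} = 270010624 \left(- \frac{1}{9424}\right) + \frac{47211}{7234} = - \frac{16875664}{589} + \frac{47211}{7234} = - \frac{122050746097}{4260826}$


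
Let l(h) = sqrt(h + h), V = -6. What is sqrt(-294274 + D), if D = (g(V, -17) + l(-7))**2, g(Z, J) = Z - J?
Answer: sqrt(-294167 + 22*I*sqrt(14)) ≈ 0.076 + 542.37*I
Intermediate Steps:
l(h) = sqrt(2)*sqrt(h) (l(h) = sqrt(2*h) = sqrt(2)*sqrt(h))
D = (11 + I*sqrt(14))**2 (D = ((-6 - 1*(-17)) + sqrt(2)*sqrt(-7))**2 = ((-6 + 17) + sqrt(2)*(I*sqrt(7)))**2 = (11 + I*sqrt(14))**2 ≈ 107.0 + 82.316*I)
sqrt(-294274 + D) = sqrt(-294274 + (11 + I*sqrt(14))**2)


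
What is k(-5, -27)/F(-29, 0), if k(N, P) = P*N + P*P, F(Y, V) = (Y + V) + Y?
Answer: -432/29 ≈ -14.897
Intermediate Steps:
F(Y, V) = V + 2*Y (F(Y, V) = (V + Y) + Y = V + 2*Y)
k(N, P) = P² + N*P (k(N, P) = N*P + P² = P² + N*P)
k(-5, -27)/F(-29, 0) = (-27*(-5 - 27))/(0 + 2*(-29)) = (-27*(-32))/(0 - 58) = 864/(-58) = 864*(-1/58) = -432/29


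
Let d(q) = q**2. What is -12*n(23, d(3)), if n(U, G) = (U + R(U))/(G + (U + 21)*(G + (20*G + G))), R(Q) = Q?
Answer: -184/2907 ≈ -0.063295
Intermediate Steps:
n(U, G) = 2*U/(G + 22*G*(21 + U)) (n(U, G) = (U + U)/(G + (U + 21)*(G + (20*G + G))) = (2*U)/(G + (21 + U)*(G + 21*G)) = (2*U)/(G + (21 + U)*(22*G)) = (2*U)/(G + 22*G*(21 + U)) = 2*U/(G + 22*G*(21 + U)))
-12*n(23, d(3)) = -24*23/((3**2)*(463 + 22*23)) = -24*23/(9*(463 + 506)) = -24*23/(9*969) = -12*46/8721 = -184/2907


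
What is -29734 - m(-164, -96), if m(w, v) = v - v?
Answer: -29734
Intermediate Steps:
m(w, v) = 0
-29734 - m(-164, -96) = -29734 - 1*0 = -29734 + 0 = -29734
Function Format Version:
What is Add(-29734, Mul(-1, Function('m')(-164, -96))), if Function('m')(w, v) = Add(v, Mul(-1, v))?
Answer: -29734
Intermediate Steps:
Function('m')(w, v) = 0
Add(-29734, Mul(-1, Function('m')(-164, -96))) = Add(-29734, Mul(-1, 0)) = Add(-29734, 0) = -29734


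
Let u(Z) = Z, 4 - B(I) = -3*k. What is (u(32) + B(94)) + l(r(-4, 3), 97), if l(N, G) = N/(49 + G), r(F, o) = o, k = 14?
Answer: 11391/146 ≈ 78.021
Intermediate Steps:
B(I) = 46 (B(I) = 4 - (-3)*14 = 4 - 1*(-42) = 4 + 42 = 46)
(u(32) + B(94)) + l(r(-4, 3), 97) = (32 + 46) + 3/(49 + 97) = 78 + 3/146 = 11391/146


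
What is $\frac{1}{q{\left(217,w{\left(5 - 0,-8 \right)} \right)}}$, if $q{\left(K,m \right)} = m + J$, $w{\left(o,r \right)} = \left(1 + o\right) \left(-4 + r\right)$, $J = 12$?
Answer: $- \frac{1}{60} \approx -0.016667$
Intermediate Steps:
$q{\left(K,m \right)} = 12 + m$ ($q{\left(K,m \right)} = m + 12 = 12 + m$)
$\frac{1}{q{\left(217,w{\left(5 - 0,-8 \right)} \right)}} = \frac{1}{12 - \left(12 + 4 \left(5 - 0\right) - \left(5 - 0\right) \left(-8\right)\right)} = \frac{1}{12 - \left(12 + 4 \left(5 + 0\right) - \left(5 + 0\right) \left(-8\right)\right)} = \frac{1}{12 - 72} = \frac{1}{-60} = - \frac{1}{60}$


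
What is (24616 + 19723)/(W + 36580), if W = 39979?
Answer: 44339/76559 ≈ 0.57915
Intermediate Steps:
(24616 + 19723)/(W + 36580) = (24616 + 19723)/(39979 + 36580) = 44339/76559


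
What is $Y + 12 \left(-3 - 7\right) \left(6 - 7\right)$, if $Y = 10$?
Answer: $130$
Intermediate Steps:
$Y + 12 \left(-3 - 7\right) \left(6 - 7\right) = 10 + 12 \left(-3 - 7\right) \left(6 - 7\right) = 10 + 12 \left(\left(-10\right) \left(-1\right)\right) = 10 + 12 \cdot 10 = 10 + 120 = 130$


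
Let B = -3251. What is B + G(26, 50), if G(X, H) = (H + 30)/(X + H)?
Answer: -61749/19 ≈ -3249.9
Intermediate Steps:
G(X, H) = (30 + H)/(H + X)
B + G(26, 50) = -3251 + (30 + 50)/(50 + 26) = -3251 + 80/76 = -3251 + (1/76)*80 = -3251 + 20/19 = -61749/19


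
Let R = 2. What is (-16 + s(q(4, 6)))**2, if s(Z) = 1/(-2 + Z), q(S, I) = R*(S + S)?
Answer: 49729/196 ≈ 253.72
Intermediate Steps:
q(S, I) = 4*S (q(S, I) = 2*(S + S) = 2*(2*S) = 4*S)
(-16 + s(q(4, 6)))**2 = (-16 + 1/(-2 + 4*4))**2 = (-16 + 1/(-2 + 16))**2 = (-16 + 1/14)**2 = (-223/14)**2 = 49729/196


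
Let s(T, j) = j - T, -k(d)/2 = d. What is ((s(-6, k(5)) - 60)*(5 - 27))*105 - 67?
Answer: 147773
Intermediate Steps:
k(d) = -2*d
((s(-6, k(5)) - 60)*(5 - 27))*105 - 67 = (((-2*5 - 1*(-6)) - 60)*(5 - 27))*105 - 67 = (((-10 + 6) - 60)*(-22))*105 - 67 = ((-4 - 60)*(-22))*105 - 67 = -64*(-22)*105 - 67 = 1408*105 - 67 = 147840 - 67 = 147773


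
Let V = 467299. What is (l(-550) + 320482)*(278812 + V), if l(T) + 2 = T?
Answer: 238703292230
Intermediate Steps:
l(T) = -2 + T
(l(-550) + 320482)*(278812 + V) = ((-2 - 550) + 320482)*(278812 + 467299) = (-552 + 320482)*746111 = 319930*746111 = 238703292230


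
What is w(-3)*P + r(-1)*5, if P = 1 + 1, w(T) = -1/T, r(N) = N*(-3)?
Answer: 47/3 ≈ 15.667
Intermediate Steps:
r(N) = -3*N
P = 2
w(-3)*P + r(-1)*5 = -1/(-3)*2 - 3*(-1)*5 = -1*(-⅓)*2 + 3*5 = (⅓)*2 + 15 = ⅔ + 15 = 47/3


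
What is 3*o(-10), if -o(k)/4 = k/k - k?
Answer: -132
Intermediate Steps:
o(k) = -4 + 4*k (o(k) = -4*(k/k - k) = -4*(1 - k) = -4 + 4*k)
3*o(-10) = 3*(-4 + 4*(-10)) = 3*(-4 - 40) = 3*(-44) = -132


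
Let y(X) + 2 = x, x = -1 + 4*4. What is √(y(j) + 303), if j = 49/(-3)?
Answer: 2*√79 ≈ 17.776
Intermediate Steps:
j = -49/3 (j = 49*(-⅓) = -49/3 ≈ -16.333)
x = 15 (x = -1 + 16 = 15)
y(X) = 13 (y(X) = -2 + 15 = 13)
√(y(j) + 303) = √(13 + 303) = √316 = 2*√79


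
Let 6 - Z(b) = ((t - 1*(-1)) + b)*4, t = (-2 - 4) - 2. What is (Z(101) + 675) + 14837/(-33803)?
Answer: 10295078/33803 ≈ 304.56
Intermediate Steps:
t = -8 (t = -6 - 2 = -8)
Z(b) = 34 - 4*b (Z(b) = 6 - ((-8 - 1*(-1)) + b)*4 = 6 - ((-8 + 1) + b)*4 = 6 - (-7 + b)*4 = 6 - (-28 + 4*b) = 6 + (28 - 4*b) = 34 - 4*b)
(Z(101) + 675) + 14837/(-33803) = ((34 - 4*101) + 675) + 14837/(-33803) = ((34 - 404) + 675) + 14837*(-1/33803) = (-370 + 675) - 14837/33803 = 305 - 14837/33803 = 10295078/33803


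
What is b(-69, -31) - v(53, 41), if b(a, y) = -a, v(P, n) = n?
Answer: 28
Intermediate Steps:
b(-69, -31) - v(53, 41) = -1*(-69) - 1*41 = 69 - 41 = 28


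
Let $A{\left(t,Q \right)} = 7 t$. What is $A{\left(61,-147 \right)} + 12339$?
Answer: $12766$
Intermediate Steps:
$A{\left(61,-147 \right)} + 12339 = 7 \cdot 61 + 12339 = 427 + 12339 = 12766$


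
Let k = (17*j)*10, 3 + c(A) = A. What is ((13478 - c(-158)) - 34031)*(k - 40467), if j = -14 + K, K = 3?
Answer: 863336104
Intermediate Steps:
c(A) = -3 + A
j = -11 (j = -14 + 3 = -11)
k = -1870 (k = (17*(-11))*10 = -187*10 = -1870)
((13478 - c(-158)) - 34031)*(k - 40467) = ((13478 - (-3 - 158)) - 34031)*(-1870 - 40467) = ((13478 - 1*(-161)) - 34031)*(-42337) = ((13478 + 161) - 34031)*(-42337) = (13639 - 34031)*(-42337) = -20392*(-42337) = 863336104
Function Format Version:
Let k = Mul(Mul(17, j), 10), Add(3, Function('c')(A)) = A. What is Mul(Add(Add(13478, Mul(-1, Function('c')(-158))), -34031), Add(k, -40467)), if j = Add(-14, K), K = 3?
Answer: 863336104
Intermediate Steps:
Function('c')(A) = Add(-3, A)
j = -11 (j = Add(-14, 3) = -11)
k = -1870 (k = Mul(Mul(17, -11), 10) = Mul(-187, 10) = -1870)
Mul(Add(Add(13478, Mul(-1, Function('c')(-158))), -34031), Add(k, -40467)) = Mul(Add(Add(13478, Mul(-1, Add(-3, -158))), -34031), Add(-1870, -40467)) = Mul(Add(Add(13478, Mul(-1, -161)), -34031), -42337) = Mul(Add(Add(13478, 161), -34031), -42337) = Mul(Add(13639, -34031), -42337) = Mul(-20392, -42337) = 863336104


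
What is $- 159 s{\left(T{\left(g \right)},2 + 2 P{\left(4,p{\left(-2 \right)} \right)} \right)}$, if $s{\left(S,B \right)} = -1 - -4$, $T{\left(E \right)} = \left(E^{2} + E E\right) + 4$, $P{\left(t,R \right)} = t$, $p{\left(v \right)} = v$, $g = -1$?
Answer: $-477$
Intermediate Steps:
$T{\left(E \right)} = 4 + 2 E^{2}$ ($T{\left(E \right)} = \left(E^{2} + E^{2}\right) + 4 = 2 E^{2} + 4 = 4 + 2 E^{2}$)
$s{\left(S,B \right)} = 3$ ($s{\left(S,B \right)} = -1 + 4 = 3$)
$- 159 s{\left(T{\left(g \right)},2 + 2 P{\left(4,p{\left(-2 \right)} \right)} \right)} = \left(-159\right) 3 = -477$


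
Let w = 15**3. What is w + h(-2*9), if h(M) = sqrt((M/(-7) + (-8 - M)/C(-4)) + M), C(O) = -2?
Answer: 3375 + I*sqrt(1001)/7 ≈ 3375.0 + 4.5198*I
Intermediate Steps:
h(M) = sqrt(4 + 19*M/14) (h(M) = sqrt((M/(-7) + (-8 - M)/(-2)) + M) = sqrt((M*(-1/7) + (-8 - M)*(-1/2)) + M) = sqrt((-M/7 + (4 + M/2)) + M) = sqrt((4 + 5*M/14) + M) = sqrt(4 + 19*M/14))
w = 3375
w + h(-2*9) = 3375 + sqrt(784 + 266*(-2*9))/14 = 3375 + sqrt(784 + 266*(-18))/14 = 3375 + sqrt(784 - 4788)/14 = 3375 + sqrt(-4004)/14 = 3375 + (2*I*sqrt(1001))/14 = 3375 + I*sqrt(1001)/7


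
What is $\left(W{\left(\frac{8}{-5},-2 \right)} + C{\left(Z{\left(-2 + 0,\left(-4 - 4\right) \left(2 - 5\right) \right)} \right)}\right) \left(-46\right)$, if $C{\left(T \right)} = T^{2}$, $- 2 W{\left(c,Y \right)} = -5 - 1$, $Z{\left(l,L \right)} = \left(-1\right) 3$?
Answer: $-552$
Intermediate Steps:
$Z{\left(l,L \right)} = -3$
$W{\left(c,Y \right)} = 3$ ($W{\left(c,Y \right)} = - \frac{-5 - 1}{2} = \left(- \frac{1}{2}\right) \left(-6\right) = 3$)
$\left(W{\left(\frac{8}{-5},-2 \right)} + C{\left(Z{\left(-2 + 0,\left(-4 - 4\right) \left(2 - 5\right) \right)} \right)}\right) \left(-46\right) = \left(3 + \left(-3\right)^{2}\right) \left(-46\right) = \left(3 + 9\right) \left(-46\right) = 12 \left(-46\right) = -552$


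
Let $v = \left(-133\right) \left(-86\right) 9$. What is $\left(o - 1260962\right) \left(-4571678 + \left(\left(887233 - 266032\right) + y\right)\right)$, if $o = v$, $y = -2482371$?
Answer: $7449366640960$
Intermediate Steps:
$v = 102942$ ($v = 11438 \cdot 9 = 102942$)
$o = 102942$
$\left(o - 1260962\right) \left(-4571678 + \left(\left(887233 - 266032\right) + y\right)\right) = \left(102942 - 1260962\right) \left(-4571678 + \left(\left(887233 - 266032\right) - 2482371\right)\right) = - 1158020 \left(-4571678 + \left(621201 - 2482371\right)\right) = - 1158020 \left(-4571678 - 1861170\right) = \left(-1158020\right) \left(-6432848\right) = 7449366640960$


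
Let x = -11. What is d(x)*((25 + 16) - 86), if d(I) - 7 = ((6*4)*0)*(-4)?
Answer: -315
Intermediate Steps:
d(I) = 7 (d(I) = 7 + ((6*4)*0)*(-4) = 7 + (24*0)*(-4) = 7 + 0*(-4) = 7 + 0 = 7)
d(x)*((25 + 16) - 86) = 7*((25 + 16) - 86) = 7*(41 - 86) = 7*(-45) = -315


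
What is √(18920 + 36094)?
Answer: √55014 ≈ 234.55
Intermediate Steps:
√(18920 + 36094) = √55014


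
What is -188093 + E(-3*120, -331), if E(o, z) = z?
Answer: -188424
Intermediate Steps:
-188093 + E(-3*120, -331) = -188093 - 331 = -188424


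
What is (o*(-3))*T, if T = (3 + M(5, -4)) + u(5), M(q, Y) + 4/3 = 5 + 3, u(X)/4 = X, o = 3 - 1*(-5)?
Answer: -712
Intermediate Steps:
o = 8 (o = 3 + 5 = 8)
u(X) = 4*X
M(q, Y) = 20/3 (M(q, Y) = -4/3 + (5 + 3) = -4/3 + 8 = 20/3)
T = 89/3 (T = (3 + 20/3) + 4*5 = 29/3 + 20 = 89/3 ≈ 29.667)
(o*(-3))*T = (8*(-3))*(89/3) = -24*89/3 = -712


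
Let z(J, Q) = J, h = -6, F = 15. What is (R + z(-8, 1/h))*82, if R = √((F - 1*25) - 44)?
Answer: -656 + 246*I*√6 ≈ -656.0 + 602.57*I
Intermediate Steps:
R = 3*I*√6 (R = √((15 - 1*25) - 44) = √((15 - 25) - 44) = √(-10 - 44) = √(-54) = 3*I*√6 ≈ 7.3485*I)
(R + z(-8, 1/h))*82 = (3*I*√6 - 8)*82 = (-8 + 3*I*√6)*82 = -656 + 246*I*√6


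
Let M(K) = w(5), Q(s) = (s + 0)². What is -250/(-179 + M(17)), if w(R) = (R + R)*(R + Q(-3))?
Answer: 250/39 ≈ 6.4103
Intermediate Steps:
Q(s) = s²
w(R) = 2*R*(9 + R) (w(R) = (R + R)*(R + (-3)²) = (2*R)*(R + 9) = (2*R)*(9 + R) = 2*R*(9 + R))
M(K) = 140 (M(K) = 2*5*(9 + 5) = 2*5*14 = 140)
-250/(-179 + M(17)) = -250/(-179 + 140) = -250/(-39) = -1/39*(-250) = 250/39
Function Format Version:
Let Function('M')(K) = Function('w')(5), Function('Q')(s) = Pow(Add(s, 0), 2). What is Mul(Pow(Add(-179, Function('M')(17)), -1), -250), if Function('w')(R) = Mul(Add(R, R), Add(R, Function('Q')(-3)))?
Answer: Rational(250, 39) ≈ 6.4103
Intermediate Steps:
Function('Q')(s) = Pow(s, 2)
Function('w')(R) = Mul(2, R, Add(9, R)) (Function('w')(R) = Mul(Add(R, R), Add(R, Pow(-3, 2))) = Mul(Mul(2, R), Add(R, 9)) = Mul(Mul(2, R), Add(9, R)) = Mul(2, R, Add(9, R)))
Function('M')(K) = 140 (Function('M')(K) = Mul(2, 5, Add(9, 5)) = Mul(2, 5, 14) = 140)
Mul(Pow(Add(-179, Function('M')(17)), -1), -250) = Mul(Pow(Add(-179, 140), -1), -250) = Mul(Pow(-39, -1), -250) = Mul(Rational(-1, 39), -250) = Rational(250, 39)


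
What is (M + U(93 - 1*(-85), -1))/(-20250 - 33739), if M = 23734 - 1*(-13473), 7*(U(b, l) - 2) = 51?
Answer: -260514/377923 ≈ -0.68933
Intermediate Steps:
U(b, l) = 65/7 (U(b, l) = 2 + (1/7)*51 = 2 + 51/7 = 65/7)
M = 37207 (M = 23734 + 13473 = 37207)
(M + U(93 - 1*(-85), -1))/(-20250 - 33739) = (37207 + 65/7)/(-20250 - 33739) = (260514/7)/(-53989) = (260514/7)*(-1/53989) = -260514/377923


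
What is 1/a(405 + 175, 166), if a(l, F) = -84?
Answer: -1/84 ≈ -0.011905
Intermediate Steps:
1/a(405 + 175, 166) = 1/(-84) = -1/84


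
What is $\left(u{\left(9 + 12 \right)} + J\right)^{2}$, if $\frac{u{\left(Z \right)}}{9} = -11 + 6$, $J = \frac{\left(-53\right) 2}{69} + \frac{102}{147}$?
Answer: $\frac{24022830049}{11431161} \approx 2101.5$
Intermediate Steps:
$J = - \frac{2848}{3381}$ ($J = \left(-106\right) \frac{1}{69} + 102 \cdot \frac{1}{147} = - \frac{106}{69} + \frac{34}{49} = - \frac{2848}{3381} \approx -0.84235$)
$u{\left(Z \right)} = -45$ ($u{\left(Z \right)} = 9 \left(-11 + 6\right) = 9 \left(-5\right) = -45$)
$\left(u{\left(9 + 12 \right)} + J\right)^{2} = \left(-45 - \frac{2848}{3381}\right)^{2} = \left(- \frac{154993}{3381}\right)^{2} = \frac{24022830049}{11431161}$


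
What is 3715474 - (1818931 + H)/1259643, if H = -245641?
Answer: 1560056414164/419881 ≈ 3.7155e+6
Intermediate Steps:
3715474 - (1818931 + H)/1259643 = 3715474 - (1818931 - 245641)/1259643 = 3715474 - 1573290/1259643 = 3715474 - 1*524430/419881 = 3715474 - 524430/419881 = 1560056414164/419881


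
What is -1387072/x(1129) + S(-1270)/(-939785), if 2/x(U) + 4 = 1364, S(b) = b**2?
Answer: -177282726817300/187957 ≈ -9.4321e+8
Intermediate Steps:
x(U) = 1/680 (x(U) = 2/(-4 + 1364) = 2/1360 = 2*(1/1360) = 1/680)
-1387072/x(1129) + S(-1270)/(-939785) = -1387072/1/680 + (-1270)**2/(-939785) = -1387072*680 + 1612900*(-1/939785) = -943208960 - 322580/187957 = -177282726817300/187957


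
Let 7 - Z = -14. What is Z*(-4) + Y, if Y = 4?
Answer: -80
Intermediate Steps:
Z = 21 (Z = 7 - 1*(-14) = 7 + 14 = 21)
Z*(-4) + Y = 21*(-4) + 4 = -84 + 4 = -80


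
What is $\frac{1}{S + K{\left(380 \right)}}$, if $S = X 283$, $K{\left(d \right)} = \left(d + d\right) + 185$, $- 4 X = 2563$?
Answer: $- \frac{4}{721549} \approx -5.5436 \cdot 10^{-6}$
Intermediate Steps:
$X = - \frac{2563}{4}$ ($X = \left(- \frac{1}{4}\right) 2563 = - \frac{2563}{4} \approx -640.75$)
$K{\left(d \right)} = 185 + 2 d$ ($K{\left(d \right)} = 2 d + 185 = 185 + 2 d$)
$S = - \frac{725329}{4}$ ($S = \left(- \frac{2563}{4}\right) 283 = - \frac{725329}{4} \approx -1.8133 \cdot 10^{5}$)
$\frac{1}{S + K{\left(380 \right)}} = \frac{1}{- \frac{725329}{4} + \left(185 + 2 \cdot 380\right)} = \frac{1}{- \frac{725329}{4} + \left(185 + 760\right)} = \frac{1}{- \frac{725329}{4} + 945} = \frac{1}{- \frac{721549}{4}} = - \frac{4}{721549}$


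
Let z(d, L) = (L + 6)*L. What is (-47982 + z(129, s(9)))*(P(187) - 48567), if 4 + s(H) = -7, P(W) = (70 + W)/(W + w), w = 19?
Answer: 479487828215/206 ≈ 2.3276e+9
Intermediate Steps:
P(W) = (70 + W)/(19 + W) (P(W) = (70 + W)/(W + 19) = (70 + W)/(19 + W))
s(H) = -11 (s(H) = -4 - 7 = -11)
z(d, L) = L*(6 + L) (z(d, L) = (6 + L)*L = L*(6 + L))
(-47982 + z(129, s(9)))*(P(187) - 48567) = (-47982 - 11*(6 - 11))*((70 + 187)/(19 + 187) - 48567) = (-47982 - 11*(-5))*(257/206 - 48567) = (-47982 + 55)*((1/206)*257 - 48567) = -47927*(257/206 - 48567) = -47927*(-10004545/206) = 479487828215/206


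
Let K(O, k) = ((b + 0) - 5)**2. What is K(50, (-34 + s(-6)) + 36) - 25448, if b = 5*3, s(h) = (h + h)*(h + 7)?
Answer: -25348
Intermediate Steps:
s(h) = 2*h*(7 + h) (s(h) = (2*h)*(7 + h) = 2*h*(7 + h))
b = 15
K(O, k) = 100 (K(O, k) = ((15 + 0) - 5)**2 = (15 - 5)**2 = 10**2 = 100)
K(50, (-34 + s(-6)) + 36) - 25448 = 100 - 25448 = -25348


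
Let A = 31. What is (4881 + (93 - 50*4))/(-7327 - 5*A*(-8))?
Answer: -4774/6087 ≈ -0.78429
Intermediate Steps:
(4881 + (93 - 50*4))/(-7327 - 5*A*(-8)) = (4881 + (93 - 50*4))/(-7327 - 5*31*(-8)) = (4881 + (93 - 200))/(-7327 - 155*(-8)) = (4881 - 107)/(-7327 + 1240) = 4774/(-6087) = 4774*(-1/6087) = -4774/6087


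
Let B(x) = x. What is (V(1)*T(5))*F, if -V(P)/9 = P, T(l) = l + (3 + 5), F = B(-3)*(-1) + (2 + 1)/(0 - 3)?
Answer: -234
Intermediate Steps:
F = 2 (F = -3*(-1) + (2 + 1)/(0 - 3) = 3 + 3/(-3) = 3 + 3*(-⅓) = 3 - 1 = 2)
T(l) = 8 + l (T(l) = l + 8 = 8 + l)
V(P) = -9*P
(V(1)*T(5))*F = ((-9*1)*(8 + 5))*2 = -9*13*2 = -117*2 = -234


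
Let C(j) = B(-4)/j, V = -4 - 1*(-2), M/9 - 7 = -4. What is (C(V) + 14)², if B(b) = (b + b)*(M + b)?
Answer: 11236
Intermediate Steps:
M = 27 (M = 63 + 9*(-4) = 63 - 36 = 27)
V = -2 (V = -4 + 2 = -2)
B(b) = 2*b*(27 + b) (B(b) = (b + b)*(27 + b) = (2*b)*(27 + b) = 2*b*(27 + b))
C(j) = -184/j (C(j) = (2*(-4)*(27 - 4))/j = (2*(-4)*23)/j = -184/j)
(C(V) + 14)² = (-184/(-2) + 14)² = (-184*(-½) + 14)² = (92 + 14)² = 106² = 11236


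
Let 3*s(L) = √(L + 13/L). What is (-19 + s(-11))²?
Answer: (627 - I*√1474)²/1089 ≈ 359.65 - 44.21*I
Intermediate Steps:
s(L) = √(L + 13/L)/3
(-19 + s(-11))² = (-19 + √(-11 + 13/(-11))/3)² = (-19 + √(-11 + 13*(-1/11))/3)² = (-19 + √(-11 - 13/11)/3)² = (-19 + √(-134/11)/3)² = (-19 + (I*√1474/11)/3)² = (-19 + I*√1474/33)²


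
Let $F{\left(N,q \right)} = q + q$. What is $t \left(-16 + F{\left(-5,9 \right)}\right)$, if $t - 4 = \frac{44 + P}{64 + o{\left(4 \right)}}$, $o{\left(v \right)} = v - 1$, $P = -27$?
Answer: $\frac{570}{67} \approx 8.5075$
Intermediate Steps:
$o{\left(v \right)} = -1 + v$ ($o{\left(v \right)} = v - 1 = -1 + v$)
$F{\left(N,q \right)} = 2 q$
$t = \frac{285}{67}$ ($t = 4 + \frac{44 - 27}{64 + \left(-1 + 4\right)} = 4 + \frac{17}{64 + 3} = 4 + \frac{17}{67} = \frac{285}{67} \approx 4.2537$)
$t \left(-16 + F{\left(-5,9 \right)}\right) = \frac{285 \left(-16 + 2 \cdot 9\right)}{67} = \frac{285 \left(-16 + 18\right)}{67} = \frac{285}{67} \cdot 2 = \frac{570}{67}$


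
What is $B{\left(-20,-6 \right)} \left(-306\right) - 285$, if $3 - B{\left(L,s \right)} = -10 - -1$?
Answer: $-3957$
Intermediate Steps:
$B{\left(L,s \right)} = 12$ ($B{\left(L,s \right)} = 3 - \left(-10 - -1\right) = 3 - \left(-10 + 1\right) = 3 - -9 = 3 + 9 = 12$)
$B{\left(-20,-6 \right)} \left(-306\right) - 285 = 12 \left(-306\right) - 285 = -3672 - 285 = -3957$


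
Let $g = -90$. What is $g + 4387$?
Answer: $4297$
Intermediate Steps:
$g + 4387 = -90 + 4387 = 4297$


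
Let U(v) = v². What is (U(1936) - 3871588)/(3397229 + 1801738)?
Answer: -41164/1732989 ≈ -0.023753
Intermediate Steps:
(U(1936) - 3871588)/(3397229 + 1801738) = (1936² - 3871588)/(3397229 + 1801738) = (3748096 - 3871588)/5198967 = -123492*1/5198967 = -41164/1732989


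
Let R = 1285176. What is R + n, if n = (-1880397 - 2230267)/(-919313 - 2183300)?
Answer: 3987407875552/3102613 ≈ 1.2852e+6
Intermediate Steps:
n = 4110664/3102613 (n = -4110664/(-3102613) = -4110664*(-1/3102613) = 4110664/3102613 ≈ 1.3249)
R + n = 1285176 + 4110664/3102613 = 3987407875552/3102613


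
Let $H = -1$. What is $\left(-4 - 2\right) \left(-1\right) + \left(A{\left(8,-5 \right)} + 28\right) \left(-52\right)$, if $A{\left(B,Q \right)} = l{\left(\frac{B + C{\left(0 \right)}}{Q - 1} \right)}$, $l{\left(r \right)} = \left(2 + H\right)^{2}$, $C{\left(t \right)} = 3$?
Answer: $-1502$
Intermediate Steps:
$l{\left(r \right)} = 1$ ($l{\left(r \right)} = \left(2 - 1\right)^{2} = 1^{2} = 1$)
$A{\left(B,Q \right)} = 1$
$\left(-4 - 2\right) \left(-1\right) + \left(A{\left(8,-5 \right)} + 28\right) \left(-52\right) = \left(-4 - 2\right) \left(-1\right) + \left(1 + 28\right) \left(-52\right) = \left(-6\right) \left(-1\right) + 29 \left(-52\right) = 6 - 1508 = -1502$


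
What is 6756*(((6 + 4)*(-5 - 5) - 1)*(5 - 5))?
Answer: 0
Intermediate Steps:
6756*(((6 + 4)*(-5 - 5) - 1)*(5 - 5)) = 6756*((10*(-10) - 1)*0) = 6756*((-100 - 1)*0) = 6756*(-101*0) = 6756*0 = 0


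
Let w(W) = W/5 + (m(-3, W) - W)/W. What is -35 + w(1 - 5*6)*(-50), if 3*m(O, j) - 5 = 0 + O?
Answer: 26635/87 ≈ 306.15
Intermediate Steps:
m(O, j) = 5/3 + O/3 (m(O, j) = 5/3 + (0 + O)/3 = 5/3 + O/3)
w(W) = W/5 + (⅔ - W)/W (w(W) = W/5 + ((5/3 + (⅓)*(-3)) - W)/W = W*(⅕) + ((5/3 - 1) - W)/W = W/5 + (⅔ - W)/W)
-35 + w(1 - 5*6)*(-50) = -35 + (-1 + (1 - 5*6)/5 + 2/(3*(1 - 5*6)))*(-50) = -35 + (-1 + (1 - 30)/5 + 2/(3*(1 - 30)))*(-50) = -35 + (-1 + (⅕)*(-29) + (⅔)/(-29))*(-50) = -35 + (-1 - 29/5 + (⅔)*(-1/29))*(-50) = -35 + (-1 - 29/5 - 2/87)*(-50) = -35 - 2968/435*(-50) = -35 + 29680/87 = 26635/87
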